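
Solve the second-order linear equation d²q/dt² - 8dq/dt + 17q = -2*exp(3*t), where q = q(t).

q = -exp(3*t) + C1*cos(t)*exp(4*t) + C2*exp(4*t)*sin(t)

Characteristic equation r² - 8r + 17 = 0 has discriminant (-8)² - 4·(17) = -4 < 0, so r = 4 ± i.
Hence q_h = C1*cos(t)*exp(4*t) + C2*exp(4*t)*sin(t).
Try q_p = A*exp(3*t). Substituting into the equation and dividing by exp(3*t) gives A = -1, so q_p = -exp(3*t).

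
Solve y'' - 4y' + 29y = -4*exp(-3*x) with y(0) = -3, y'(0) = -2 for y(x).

y = -2*exp(-3*x)/25 - 73*cos(5*x)*exp(2*x)/25 + 18*exp(2*x)*sin(5*x)/25

Characteristic equation r² - 4r + 29 = 0 has discriminant (-4)² - 4·(29) = -100 < 0, so r = 2 ± 5i.
Hence y_h = C1*cos(5*x)*exp(2*x) + C2*exp(2*x)*sin(5*x).
Try y_p = A*exp(-3*x). Substituting into the equation and dividing by exp(-3*x) gives A = -2/25, so y_p = -2*exp(-3*x)/25.
General solution: y = -2*exp(-3*x)/25 + C1*cos(5*x)*exp(2*x) + C2*exp(2*x)*sin(5*x).
Apply the initial conditions: y(0) = -2/25 + C1 = -3 and y'(0) = 6/25 + 2*C1 + 5*C2 = -2. Solving gives C1 = -73/25, C2 = 18/25.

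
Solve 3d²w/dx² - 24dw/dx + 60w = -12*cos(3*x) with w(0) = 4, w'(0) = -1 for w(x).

w = -44*cos(3*x)/697 + 96*sin(3*x)/697 - 12313*exp(4*x)*sin(2*x)/1394 + 2832*cos(2*x)*exp(4*x)/697

Divide through by 3: w'' - 8w' + 20w = -4*cos(3*x).
Characteristic equation r² - 8r + 20 = 0 has discriminant (-8)² - 4·(20) = -16 < 0, so r = 4 ± 2i.
Hence w_h = C1*cos(2*x)*exp(4*x) + C2*exp(4*x)*sin(2*x).
Try w_p = A*cos(3*x) + B*sin(3*x). Substituting and equating the coefficients of cos(3x) and sin(3x) gives A = -44/697, B = 96/697, so w_p = -44*cos(3*x)/697 + 96*sin(3*x)/697.
General solution: w = -44*cos(3*x)/697 + 96*sin(3*x)/697 + C1*cos(2*x)*exp(4*x) + C2*exp(4*x)*sin(2*x).
Apply the initial conditions: w(0) = -44/697 + C1 = 4 and w'(0) = 288/697 + 2*C2 + 4*C1 = -1. Solving gives C1 = 2832/697, C2 = -12313/1394.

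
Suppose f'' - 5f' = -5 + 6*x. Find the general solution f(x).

f = C2 - 3*x**2/5 + 19*x/25 + C1*exp(5*x)

Characteristic equation r² - 5r = 0 factors as (r - 5)r = 0, so r = 5, 0.
Hence f_h = C1*exp(5*x) + C2.
Since 0 is a characteristic root (multiplicity 1), multiply the polynomial trial by x: try f_p = x*(A0 + A1*x). Substituting and matching coefficients of each power of x gives A0 = 19/25, A1 = -3/5, so f_p = -3*x^2/5 + 19*x/25.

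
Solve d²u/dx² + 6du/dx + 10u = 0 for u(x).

Characteristic equation r² + 6r + 10 = 0 has discriminant (6)² - 4·(10) = -4 < 0, so r = -3 ± i.
Hence u_h = C1*cos(x)*exp(-3*x) + C2*exp(-3*x)*sin(x).

u = C1*cos(x)*exp(-3*x) + C2*exp(-3*x)*sin(x)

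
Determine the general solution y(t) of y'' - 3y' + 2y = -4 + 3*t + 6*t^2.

y = 43/4 + 3*t**2 + 21*t/2 + C1*exp(t) + C2*exp(2*t)

Characteristic equation r² - 3r + 2 = 0 factors as (r - 1)(r - 2) = 0, so r = 1, 2.
Hence y_h = C1*exp(t) + C2*exp(2*t).
For the particular solution try y_p = A0 + A1*t + A2*t^2. Substituting and matching coefficients of each power of t gives A0 = 43/4, A1 = 21/2, A2 = 3, so y_p = 43/4 + 3*t^2 + 21*t/2.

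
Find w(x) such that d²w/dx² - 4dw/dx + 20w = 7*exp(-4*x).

w = 7*exp(-4*x)/52 + C1*cos(4*x)*exp(2*x) + C2*exp(2*x)*sin(4*x)

Characteristic equation r² - 4r + 20 = 0 has discriminant (-4)² - 4·(20) = -64 < 0, so r = 2 ± 4i.
Hence w_h = C1*cos(4*x)*exp(2*x) + C2*exp(2*x)*sin(4*x).
Try w_p = A*exp(-4*x). Substituting into the equation and dividing by exp(-4*x) gives A = 7/52, so w_p = 7*exp(-4*x)/52.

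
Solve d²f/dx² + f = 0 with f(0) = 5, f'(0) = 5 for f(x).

Characteristic equation r² + 1 = 0 has discriminant (0)² - 4·(1) = -4 < 0, so r = ± i.
Hence f_h = C1*cos(x) + C2*sin(x).
Apply the initial conditions: f(0) = C1 = 5 and f'(0) = C2 = 5. Solving gives C1 = 5, C2 = 5.

f = 5*cos(x) + 5*sin(x)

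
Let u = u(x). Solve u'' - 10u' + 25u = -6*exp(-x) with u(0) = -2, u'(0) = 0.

u = -11*exp(5*x)/6 - exp(-x)/6 + 9*x*exp(5*x)

Characteristic equation r² - 10r + 25 = 0 has discriminant (-10)² - 4·(25) = 0, so r = 5 is a repeated root.
Hence u_h = (C1 + C2*x)*exp(5*x).
Try u_p = A*exp(-x). Substituting into the equation and dividing by exp(-x) gives A = -1/6, so u_p = -exp(-x)/6.
General solution: u = -exp(-x)/6 + C1*exp(5*x) + C2*x*exp(5*x).
Apply the initial conditions: u(0) = -1/6 + C1 = -2 and u'(0) = 1/6 + C2 + 5*C1 = 0. Solving gives C1 = -11/6, C2 = 9.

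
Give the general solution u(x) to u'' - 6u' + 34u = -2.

Characteristic equation r² - 6r + 34 = 0 has discriminant (-6)² - 4·(34) = -100 < 0, so r = 3 ± 5i.
Hence u_h = C1*cos(5*x)*exp(3*x) + C2*exp(3*x)*sin(5*x).
For the particular solution try u_p = A0. Substituting and matching coefficients of each power of x gives A0 = -1/17, so u_p = -1/17.

u = -1/17 + C1*cos(5*x)*exp(3*x) + C2*exp(3*x)*sin(5*x)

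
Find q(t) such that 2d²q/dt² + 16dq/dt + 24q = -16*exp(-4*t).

q = 2*exp(-4*t) + C1*exp(-6*t) + C2*exp(-2*t)

Divide through by 2: q'' + 8q' + 12q = -8*exp(-4*t).
Characteristic equation r² + 8r + 12 = 0 factors as (r + 6)(r + 2) = 0, so r = -6, -2.
Hence q_h = C1*exp(-6*t) + C2*exp(-2*t).
Try q_p = A*exp(-4*t). Substituting into the equation and dividing by exp(-4*t) gives A = 2, so q_p = 2*exp(-4*t).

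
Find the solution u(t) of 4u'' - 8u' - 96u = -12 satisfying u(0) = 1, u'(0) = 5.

u = 1/8 + exp(-4*t)/40 + 17*exp(6*t)/20

Divide through by 4: u'' - 2u' - 24u = -3.
Characteristic equation r² - 2r - 24 = 0 factors as (r + 4)(r - 6) = 0, so r = -4, 6.
Hence u_h = C1*exp(-4*t) + C2*exp(6*t).
For the particular solution try u_p = A0. Substituting and matching coefficients of each power of t gives A0 = 1/8, so u_p = 1/8.
General solution: u = 1/8 + C1*exp(-4*t) + C2*exp(6*t).
Apply the initial conditions: u(0) = 1/8 + C1 + C2 = 1 and u'(0) = -4*C1 + 6*C2 = 5. Solving gives C1 = 1/40, C2 = 17/20.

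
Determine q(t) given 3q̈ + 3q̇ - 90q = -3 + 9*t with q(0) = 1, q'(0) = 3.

q = 3/100 - t/10 + 7*exp(-6*t)/44 + 223*exp(5*t)/275

Divide through by 3: q'' + q' - 30q = -1 + 3*t.
Characteristic equation r² + r - 30 = 0 factors as (r - 5)(r + 6) = 0, so r = 5, -6.
Hence q_h = C1*exp(5*t) + C2*exp(-6*t).
For the particular solution try q_p = A0 + A1*t. Substituting and matching coefficients of each power of t gives A0 = 3/100, A1 = -1/10, so q_p = 3/100 - t/10.
General solution: q = 3/100 - t/10 + C1*exp(5*t) + C2*exp(-6*t).
Apply the initial conditions: q(0) = 3/100 + C1 + C2 = 1 and q'(0) = -1/10 - 6*C2 + 5*C1 = 3. Solving gives C1 = 223/275, C2 = 7/44.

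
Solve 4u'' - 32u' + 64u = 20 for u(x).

Divide through by 4: u'' - 8u' + 16u = 5.
Characteristic equation r² - 8r + 16 = 0 has discriminant (-8)² - 4·(16) = 0, so r = 4 is a repeated root.
Hence u_h = (C1 + C2*x)*exp(4*x).
For the particular solution try u_p = A0. Substituting and matching coefficients of each power of x gives A0 = 5/16, so u_p = 5/16.

u = 5/16 + C1*exp(4*x) + C2*x*exp(4*x)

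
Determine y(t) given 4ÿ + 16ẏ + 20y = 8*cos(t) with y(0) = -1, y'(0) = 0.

Divide through by 4: y'' + 4y' + 5y = 2*cos(t).
Characteristic equation r² + 4r + 5 = 0 has discriminant (4)² - 4·(5) = -4 < 0, so r = -2 ± i.
Hence y_h = C1*cos(t)*exp(-2*t) + C2*exp(-2*t)*sin(t).
Try y_p = A*cos(t) + B*sin(t). Substituting and equating the coefficients of cos(t) and sin(t) gives A = 1/4, B = 1/4, so y_p = cos(t)/4 + sin(t)/4.
General solution: y = cos(t)/4 + sin(t)/4 + C1*cos(t)*exp(-2*t) + C2*exp(-2*t)*sin(t).
Apply the initial conditions: y(0) = 1/4 + C1 = -1 and y'(0) = 1/4 + C2 - 2*C1 = 0. Solving gives C1 = -5/4, C2 = -11/4.

y = cos(t)/4 + sin(t)/4 - 11*exp(-2*t)*sin(t)/4 - 5*cos(t)*exp(-2*t)/4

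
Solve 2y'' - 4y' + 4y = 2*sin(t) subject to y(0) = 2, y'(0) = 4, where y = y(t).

Divide through by 2: y'' - 2y' + 2y = sin(t).
Characteristic equation r² - 2r + 2 = 0 has discriminant (-2)² - 4·(2) = -4 < 0, so r = 1 ± i.
Hence y_h = C1*cos(t)*exp(t) + C2*exp(t)*sin(t).
Try y_p = A*cos(t) + B*sin(t). Substituting and equating the coefficients of cos(t) and sin(t) gives A = 2/5, B = 1/5, so y_p = sin(t)/5 + 2*cos(t)/5.
General solution: y = sin(t)/5 + 2*cos(t)/5 + C1*cos(t)*exp(t) + C2*exp(t)*sin(t).
Apply the initial conditions: y(0) = 2/5 + C1 = 2 and y'(0) = 1/5 + C1 + C2 = 4. Solving gives C1 = 8/5, C2 = 11/5.

y = sin(t)/5 + 2*cos(t)/5 + 8*cos(t)*exp(t)/5 + 11*exp(t)*sin(t)/5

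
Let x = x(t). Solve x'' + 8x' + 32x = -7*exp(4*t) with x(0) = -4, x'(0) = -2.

Characteristic equation r² + 8r + 32 = 0 has discriminant (8)² - 4·(32) = -64 < 0, so r = -4 ± 4i.
Hence x_h = C1*cos(4*t)*exp(-4*t) + C2*exp(-4*t)*sin(4*t).
Try x_p = A*exp(4*t). Substituting into the equation and dividing by exp(4*t) gives A = -7/80, so x_p = -7*exp(4*t)/80.
General solution: x = -7*exp(4*t)/80 + C1*cos(4*t)*exp(-4*t) + C2*exp(-4*t)*sin(4*t).
Apply the initial conditions: x(0) = -7/80 + C1 = -4 and x'(0) = -7/20 - 4*C1 + 4*C2 = -2. Solving gives C1 = -313/80, C2 = -173/40.

x = -7*exp(4*t)/80 - 313*cos(4*t)*exp(-4*t)/80 - 173*exp(-4*t)*sin(4*t)/40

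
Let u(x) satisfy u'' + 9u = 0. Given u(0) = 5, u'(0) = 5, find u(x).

Characteristic equation r² + 9 = 0 has discriminant (0)² - 4·(9) = -36 < 0, so r = ± 3i.
Hence u_h = C1*cos(3*x) + C2*sin(3*x).
Apply the initial conditions: u(0) = C1 = 5 and u'(0) = 3*C2 = 5. Solving gives C1 = 5, C2 = 5/3.

u = 5*cos(3*x) + 5*sin(3*x)/3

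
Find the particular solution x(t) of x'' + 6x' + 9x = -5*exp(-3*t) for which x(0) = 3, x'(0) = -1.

x = 3*exp(-3*t) + 8*t*exp(-3*t) - 5*t**2*exp(-3*t)/2

Characteristic equation r² + 6r + 9 = 0 has discriminant (6)² - 4·(9) = 0, so r = -3 is a repeated root.
Hence x_h = (C1 + C2*t)*exp(-3*t).
Since exp(-3*t) solves the homogeneous equation (r = -3 is a root of multiplicity 2), multiply the trial by t^2. Try x_p = A*t^2*exp(-3*t). Substituting into the equation and dividing by exp(-3*t) gives A = -5/2, so x_p = -5*t^2*exp(-3*t)/2.
General solution: x = C1*exp(-3*t) - 5*t^2*exp(-3*t)/2 + C2*t*exp(-3*t).
Apply the initial conditions: x(0) = C1 = 3 and x'(0) = C2 - 3*C1 = -1. Solving gives C1 = 3, C2 = 8.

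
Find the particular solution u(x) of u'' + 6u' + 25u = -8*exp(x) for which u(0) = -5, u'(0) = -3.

Characteristic equation r² + 6r + 25 = 0 has discriminant (6)² - 4·(25) = -64 < 0, so r = -3 ± 4i.
Hence u_h = C1*cos(4*x)*exp(-3*x) + C2*exp(-3*x)*sin(4*x).
Try u_p = A*exp(x). Substituting into the equation and dividing by exp(x) gives A = -1/4, so u_p = -exp(x)/4.
General solution: u = -exp(x)/4 + C1*cos(4*x)*exp(-3*x) + C2*exp(-3*x)*sin(4*x).
Apply the initial conditions: u(0) = -1/4 + C1 = -5 and u'(0) = -1/4 - 3*C1 + 4*C2 = -3. Solving gives C1 = -19/4, C2 = -17/4.

u = -exp(x)/4 - 19*cos(4*x)*exp(-3*x)/4 - 17*exp(-3*x)*sin(4*x)/4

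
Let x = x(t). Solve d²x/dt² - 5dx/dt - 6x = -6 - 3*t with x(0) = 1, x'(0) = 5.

x = 7/12 + t/2 - 2*exp(-t)/7 + 59*exp(6*t)/84

Characteristic equation r² - 5r - 6 = 0 factors as (r - 6)(r + 1) = 0, so r = 6, -1.
Hence x_h = C1*exp(6*t) + C2*exp(-t).
For the particular solution try x_p = A0 + A1*t. Substituting and matching coefficients of each power of t gives A0 = 7/12, A1 = 1/2, so x_p = 7/12 + t/2.
General solution: x = 7/12 + t/2 + C1*exp(6*t) + C2*exp(-t).
Apply the initial conditions: x(0) = 7/12 + C1 + C2 = 1 and x'(0) = 1/2 - C2 + 6*C1 = 5. Solving gives C1 = 59/84, C2 = -2/7.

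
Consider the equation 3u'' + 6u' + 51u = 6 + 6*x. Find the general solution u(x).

Divide through by 3: u'' + 2u' + 17u = 2 + 2*x.
Characteristic equation r² + 2r + 17 = 0 has discriminant (2)² - 4·(17) = -64 < 0, so r = -1 ± 4i.
Hence u_h = C1*cos(4*x)*exp(-x) + C2*exp(-x)*sin(4*x).
For the particular solution try u_p = A0 + A1*x. Substituting and matching coefficients of each power of x gives A0 = 30/289, A1 = 2/17, so u_p = 30/289 + 2*x/17.

u = 30/289 + 2*x/17 + C1*cos(4*x)*exp(-x) + C2*exp(-x)*sin(4*x)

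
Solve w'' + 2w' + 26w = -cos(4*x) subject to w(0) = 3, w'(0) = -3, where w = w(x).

w = -5*cos(4*x)/82 - 2*sin(4*x)/41 + 21*exp(-x)*sin(5*x)/410 + 251*cos(5*x)*exp(-x)/82

Characteristic equation r² + 2r + 26 = 0 has discriminant (2)² - 4·(26) = -100 < 0, so r = -1 ± 5i.
Hence w_h = C1*cos(5*x)*exp(-x) + C2*exp(-x)*sin(5*x).
Try w_p = A*cos(4*x) + B*sin(4*x). Substituting and equating the coefficients of cos(4x) and sin(4x) gives A = -5/82, B = -2/41, so w_p = -5*cos(4*x)/82 - 2*sin(4*x)/41.
General solution: w = -5*cos(4*x)/82 - 2*sin(4*x)/41 + C1*cos(5*x)*exp(-x) + C2*exp(-x)*sin(5*x).
Apply the initial conditions: w(0) = -5/82 + C1 = 3 and w'(0) = -8/41 - C1 + 5*C2 = -3. Solving gives C1 = 251/82, C2 = 21/410.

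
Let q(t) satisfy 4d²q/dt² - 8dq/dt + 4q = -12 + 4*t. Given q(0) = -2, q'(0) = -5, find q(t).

q = -1 + t - exp(t) - 5*t*exp(t)

Divide through by 4: q'' - 2q' + q = -3 + t.
Characteristic equation r² - 2r + 1 = 0 has discriminant (-2)² - 4·(1) = 0, so r = 1 is a repeated root.
Hence q_h = (C1 + C2*t)*exp(t).
For the particular solution try q_p = A0 + A1*t. Substituting and matching coefficients of each power of t gives A0 = -1, A1 = 1, so q_p = -1 + t.
General solution: q = -1 + t + C1*exp(t) + C2*t*exp(t).
Apply the initial conditions: q(0) = -1 + C1 = -2 and q'(0) = 1 + C1 + C2 = -5. Solving gives C1 = -1, C2 = -5.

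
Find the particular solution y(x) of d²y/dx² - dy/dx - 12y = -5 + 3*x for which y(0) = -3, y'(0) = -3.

y = 7/16 - 209*exp(4*x)/112 - 11*exp(-3*x)/7 - x/4

Characteristic equation r² - r - 12 = 0 factors as (r - 4)(r + 3) = 0, so r = 4, -3.
Hence y_h = C1*exp(4*x) + C2*exp(-3*x).
For the particular solution try y_p = A0 + A1*x. Substituting and matching coefficients of each power of x gives A0 = 7/16, A1 = -1/4, so y_p = 7/16 - x/4.
General solution: y = 7/16 - x/4 + C1*exp(4*x) + C2*exp(-3*x).
Apply the initial conditions: y(0) = 7/16 + C1 + C2 = -3 and y'(0) = -1/4 - 3*C2 + 4*C1 = -3. Solving gives C1 = -209/112, C2 = -11/7.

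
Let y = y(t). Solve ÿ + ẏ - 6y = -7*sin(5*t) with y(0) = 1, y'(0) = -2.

Characteristic equation r² + r - 6 = 0 factors as (r - 2)(r + 3) = 0, so r = 2, -3.
Hence y_h = C1*exp(2*t) + C2*exp(-3*t).
Try y_p = A*cos(5*t) + B*sin(5*t). Substituting and equating the coefficients of cos(5t) and sin(5t) gives A = 35/986, B = 217/986, so y_p = 35*cos(5*t)/986 + 217*sin(5*t)/986.
General solution: y = 35*cos(5*t)/986 + 217*sin(5*t)/986 + C1*exp(2*t) + C2*exp(-3*t).
Apply the initial conditions: y(0) = 35/986 + C1 + C2 = 1 and y'(0) = 1085/986 - 3*C2 + 2*C1 = -2. Solving gives C1 = -6/145, C2 = 171/170.

y = -6*exp(2*t)/145 + 35*cos(5*t)/986 + 171*exp(-3*t)/170 + 217*sin(5*t)/986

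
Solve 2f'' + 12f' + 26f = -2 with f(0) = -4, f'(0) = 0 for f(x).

Divide through by 2: f'' + 6f' + 13f = -1.
Characteristic equation r² + 6r + 13 = 0 has discriminant (6)² - 4·(13) = -16 < 0, so r = -3 ± 2i.
Hence f_h = C1*cos(2*x)*exp(-3*x) + C2*exp(-3*x)*sin(2*x).
For the particular solution try f_p = A0. Substituting and matching coefficients of each power of x gives A0 = -1/13, so f_p = -1/13.
General solution: f = -1/13 + C1*cos(2*x)*exp(-3*x) + C2*exp(-3*x)*sin(2*x).
Apply the initial conditions: f(0) = -1/13 + C1 = -4 and f'(0) = -3*C1 + 2*C2 = 0. Solving gives C1 = -51/13, C2 = -153/26.

f = -1/13 - 153*exp(-3*x)*sin(2*x)/26 - 51*cos(2*x)*exp(-3*x)/13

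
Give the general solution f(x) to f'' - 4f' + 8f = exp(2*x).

Characteristic equation r² - 4r + 8 = 0 has discriminant (-4)² - 4·(8) = -16 < 0, so r = 2 ± 2i.
Hence f_h = C1*cos(2*x)*exp(2*x) + C2*exp(2*x)*sin(2*x).
Try f_p = A*exp(2*x). Substituting into the equation and dividing by exp(2*x) gives A = 1/4, so f_p = exp(2*x)/4.

f = exp(2*x)/4 + C1*cos(2*x)*exp(2*x) + C2*exp(2*x)*sin(2*x)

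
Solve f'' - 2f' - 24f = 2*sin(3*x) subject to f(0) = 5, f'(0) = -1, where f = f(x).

Characteristic equation r² - 2r - 24 = 0 factors as (r - 6)(r + 4) = 0, so r = 6, -4.
Hence f_h = C1*exp(6*x) + C2*exp(-4*x).
Try f_p = A*cos(3*x) + B*sin(3*x). Substituting and equating the coefficients of cos(3x) and sin(3x) gives A = 4/375, B = -22/375, so f_p = -22*sin(3*x)/375 + 4*cos(3*x)/375.
General solution: f = -22*sin(3*x)/375 + 4*cos(3*x)/375 + C1*exp(6*x) + C2*exp(-4*x).
Apply the initial conditions: f(0) = 4/375 + C1 + C2 = 5 and f'(0) = -22/125 - 4*C2 + 6*C1 = -1. Solving gives C1 = 287/150, C2 = 769/250.

f = -22*sin(3*x)/375 + 4*cos(3*x)/375 + 287*exp(6*x)/150 + 769*exp(-4*x)/250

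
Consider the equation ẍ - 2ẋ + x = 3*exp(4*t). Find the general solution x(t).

Characteristic equation r² - 2r + 1 = 0 has discriminant (-2)² - 4·(1) = 0, so r = 1 is a repeated root.
Hence x_h = (C1 + C2*t)*exp(t).
Try x_p = A*exp(4*t). Substituting into the equation and dividing by exp(4*t) gives A = 1/3, so x_p = exp(4*t)/3.

x = exp(4*t)/3 + C1*exp(t) + C2*t*exp(t)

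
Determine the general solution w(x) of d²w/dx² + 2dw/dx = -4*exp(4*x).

Characteristic equation r² + 2r = 0 factors as (r + 2)r = 0, so r = -2, 0.
Hence w_h = C1*exp(-2*x) + C2.
Try w_p = A*exp(4*x). Substituting into the equation and dividing by exp(4*x) gives A = -1/6, so w_p = -exp(4*x)/6.

w = C2 - exp(4*x)/6 + C1*exp(-2*x)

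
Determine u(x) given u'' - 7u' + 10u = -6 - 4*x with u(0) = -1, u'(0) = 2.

u = -22/25 - exp(2*x) - 2*x/5 + 22*exp(5*x)/25

Characteristic equation r² - 7r + 10 = 0 factors as (r - 2)(r - 5) = 0, so r = 2, 5.
Hence u_h = C1*exp(2*x) + C2*exp(5*x).
For the particular solution try u_p = A0 + A1*x. Substituting and matching coefficients of each power of x gives A0 = -22/25, A1 = -2/5, so u_p = -22/25 - 2*x/5.
General solution: u = -22/25 - 2*x/5 + C1*exp(2*x) + C2*exp(5*x).
Apply the initial conditions: u(0) = -22/25 + C1 + C2 = -1 and u'(0) = -2/5 + 2*C1 + 5*C2 = 2. Solving gives C1 = -1, C2 = 22/25.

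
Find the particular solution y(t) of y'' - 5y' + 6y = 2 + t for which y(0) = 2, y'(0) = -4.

y = 17/36 - 65*exp(3*t)/9 + t/6 + 35*exp(2*t)/4

Characteristic equation r² - 5r + 6 = 0 factors as (r - 2)(r - 3) = 0, so r = 2, 3.
Hence y_h = C1*exp(2*t) + C2*exp(3*t).
For the particular solution try y_p = A0 + A1*t. Substituting and matching coefficients of each power of t gives A0 = 17/36, A1 = 1/6, so y_p = 17/36 + t/6.
General solution: y = 17/36 + t/6 + C1*exp(2*t) + C2*exp(3*t).
Apply the initial conditions: y(0) = 17/36 + C1 + C2 = 2 and y'(0) = 1/6 + 2*C1 + 3*C2 = -4. Solving gives C1 = 35/4, C2 = -65/9.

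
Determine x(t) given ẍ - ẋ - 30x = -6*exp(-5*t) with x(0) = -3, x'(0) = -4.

x = -215*exp(6*t)/121 - 148*exp(-5*t)/121 + 6*t*exp(-5*t)/11

Characteristic equation r² - r - 30 = 0 factors as (r - 6)(r + 5) = 0, so r = 6, -5.
Hence x_h = C1*exp(6*t) + C2*exp(-5*t).
Since exp(-5*t) solves the homogeneous equation (r = -5 is a root of multiplicity 1), multiply the trial by t. Try x_p = A*t*exp(-5*t). Substituting into the equation and dividing by exp(-5*t) gives A = 6/11, so x_p = 6*t*exp(-5*t)/11.
General solution: x = C1*exp(6*t) + C2*exp(-5*t) + 6*t*exp(-5*t)/11.
Apply the initial conditions: x(0) = C1 + C2 = -3 and x'(0) = 6/11 - 5*C2 + 6*C1 = -4. Solving gives C1 = -215/121, C2 = -148/121.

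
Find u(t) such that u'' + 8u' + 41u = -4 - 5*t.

Characteristic equation r² + 8r + 41 = 0 has discriminant (8)² - 4·(41) = -100 < 0, so r = -4 ± 5i.
Hence u_h = C1*cos(5*t)*exp(-4*t) + C2*exp(-4*t)*sin(5*t).
For the particular solution try u_p = A0 + A1*t. Substituting and matching coefficients of each power of t gives A0 = -124/1681, A1 = -5/41, so u_p = -124/1681 - 5*t/41.

u = -124/1681 - 5*t/41 + C1*cos(5*t)*exp(-4*t) + C2*exp(-4*t)*sin(5*t)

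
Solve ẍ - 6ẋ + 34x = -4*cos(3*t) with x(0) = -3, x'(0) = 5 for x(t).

x = -100*cos(3*t)/949 + 72*sin(3*t)/949 - 2747*cos(5*t)*exp(3*t)/949 + 2554*exp(3*t)*sin(5*t)/949

Characteristic equation r² - 6r + 34 = 0 has discriminant (-6)² - 4·(34) = -100 < 0, so r = 3 ± 5i.
Hence x_h = C1*cos(5*t)*exp(3*t) + C2*exp(3*t)*sin(5*t).
Try x_p = A*cos(3*t) + B*sin(3*t). Substituting and equating the coefficients of cos(3t) and sin(3t) gives A = -100/949, B = 72/949, so x_p = -100*cos(3*t)/949 + 72*sin(3*t)/949.
General solution: x = -100*cos(3*t)/949 + 72*sin(3*t)/949 + C1*cos(5*t)*exp(3*t) + C2*exp(3*t)*sin(5*t).
Apply the initial conditions: x(0) = -100/949 + C1 = -3 and x'(0) = 216/949 + 3*C1 + 5*C2 = 5. Solving gives C1 = -2747/949, C2 = 2554/949.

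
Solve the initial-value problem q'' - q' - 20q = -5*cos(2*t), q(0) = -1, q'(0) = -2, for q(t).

Characteristic equation r² - r - 20 = 0 factors as (r + 4)(r - 5) = 0, so r = -4, 5.
Hence q_h = C1*exp(-4*t) + C2*exp(5*t).
Try q_p = A*cos(2*t) + B*sin(2*t). Substituting and equating the coefficients of cos(2t) and sin(2t) gives A = 6/29, B = 1/58, so q_p = sin(2*t)/58 + 6*cos(2*t)/29.
General solution: q = sin(2*t)/58 + 6*cos(2*t)/29 + C1*exp(-4*t) + C2*exp(5*t).
Apply the initial conditions: q(0) = 6/29 + C1 + C2 = -1 and q'(0) = 1/29 - 4*C1 + 5*C2 = -2. Solving gives C1 = -4/9, C2 = -199/261.

q = -199*exp(5*t)/261 - 4*exp(-4*t)/9 + sin(2*t)/58 + 6*cos(2*t)/29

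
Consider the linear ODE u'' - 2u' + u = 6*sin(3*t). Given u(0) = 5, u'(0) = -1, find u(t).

Characteristic equation r² - 2r + 1 = 0 has discriminant (-2)² - 4·(1) = 0, so r = 1 is a repeated root.
Hence u_h = (C1 + C2*t)*exp(t).
Try u_p = A*cos(3*t) + B*sin(3*t). Substituting and equating the coefficients of cos(3t) and sin(3t) gives A = 9/25, B = -12/25, so u_p = -12*sin(3*t)/25 + 9*cos(3*t)/25.
General solution: u = -12*sin(3*t)/25 + 9*cos(3*t)/25 + C1*exp(t) + C2*t*exp(t).
Apply the initial conditions: u(0) = 9/25 + C1 = 5 and u'(0) = -36/25 + C1 + C2 = -1. Solving gives C1 = 116/25, C2 = -21/5.

u = -12*sin(3*t)/25 + 9*cos(3*t)/25 + 116*exp(t)/25 - 21*t*exp(t)/5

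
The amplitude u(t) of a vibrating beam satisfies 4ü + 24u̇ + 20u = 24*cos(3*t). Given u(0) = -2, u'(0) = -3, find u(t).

Divide through by 4: u'' + 6u' + 5u = 6*cos(3*t).
Characteristic equation r² + 6r + 5 = 0 factors as (r + 5)(r + 1) = 0, so r = -5, -1.
Hence u_h = C1*exp(-5*t) + C2*exp(-t).
Try u_p = A*cos(3*t) + B*sin(3*t). Substituting and equating the coefficients of cos(3t) and sin(3t) gives A = -6/85, B = 27/85, so u_p = -6*cos(3*t)/85 + 27*sin(3*t)/85.
General solution: u = -6*cos(3*t)/85 + 27*sin(3*t)/85 + C1*exp(-5*t) + C2*exp(-t).
Apply the initial conditions: u(0) = -6/85 + C1 + C2 = -2 and u'(0) = 81/85 - C2 - 5*C1 = -3. Solving gives C1 = 25/17, C2 = -17/5.

u = -17*exp(-t)/5 - 6*cos(3*t)/85 + 25*exp(-5*t)/17 + 27*sin(3*t)/85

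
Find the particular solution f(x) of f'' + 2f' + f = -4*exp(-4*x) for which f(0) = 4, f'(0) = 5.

f = -4*exp(-4*x)/9 + 40*exp(-x)/9 + 23*x*exp(-x)/3

Characteristic equation r² + 2r + 1 = 0 has discriminant (2)² - 4·(1) = 0, so r = -1 is a repeated root.
Hence f_h = (C1 + C2*x)*exp(-x).
Try f_p = A*exp(-4*x). Substituting into the equation and dividing by exp(-4*x) gives A = -4/9, so f_p = -4*exp(-4*x)/9.
General solution: f = -4*exp(-4*x)/9 + C1*exp(-x) + C2*x*exp(-x).
Apply the initial conditions: f(0) = -4/9 + C1 = 4 and f'(0) = 16/9 + C2 - C1 = 5. Solving gives C1 = 40/9, C2 = 23/3.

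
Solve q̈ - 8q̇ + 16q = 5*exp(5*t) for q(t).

Characteristic equation r² - 8r + 16 = 0 has discriminant (-8)² - 4·(16) = 0, so r = 4 is a repeated root.
Hence q_h = (C1 + C2*t)*exp(4*t).
Try q_p = A*exp(5*t). Substituting into the equation and dividing by exp(5*t) gives A = 5, so q_p = 5*exp(5*t).

q = 5*exp(5*t) + C1*exp(4*t) + C2*t*exp(4*t)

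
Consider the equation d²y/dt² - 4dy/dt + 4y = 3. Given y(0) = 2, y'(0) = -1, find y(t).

Characteristic equation r² - 4r + 4 = 0 has discriminant (-4)² - 4·(4) = 0, so r = 2 is a repeated root.
Hence y_h = (C1 + C2*t)*exp(2*t).
For the particular solution try y_p = A0. Substituting and matching coefficients of each power of t gives A0 = 3/4, so y_p = 3/4.
General solution: y = 3/4 + C1*exp(2*t) + C2*t*exp(2*t).
Apply the initial conditions: y(0) = 3/4 + C1 = 2 and y'(0) = C2 + 2*C1 = -1. Solving gives C1 = 5/4, C2 = -7/2.

y = 3/4 + 5*exp(2*t)/4 - 7*t*exp(2*t)/2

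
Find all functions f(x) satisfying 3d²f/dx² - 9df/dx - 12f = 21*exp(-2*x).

f = 7*exp(-2*x)/6 + C1*exp(-x) + C2*exp(4*x)

Divide through by 3: f'' - 3f' - 4f = 7*exp(-2*x).
Characteristic equation r² - 3r - 4 = 0 factors as (r + 1)(r - 4) = 0, so r = -1, 4.
Hence f_h = C1*exp(-x) + C2*exp(4*x).
Try f_p = A*exp(-2*x). Substituting into the equation and dividing by exp(-2*x) gives A = 7/6, so f_p = 7*exp(-2*x)/6.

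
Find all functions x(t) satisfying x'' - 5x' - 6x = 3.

x = -1/2 + C1*exp(-t) + C2*exp(6*t)

Characteristic equation r² - 5r - 6 = 0 factors as (r + 1)(r - 6) = 0, so r = -1, 6.
Hence x_h = C1*exp(-t) + C2*exp(6*t).
For the particular solution try x_p = A0. Substituting and matching coefficients of each power of t gives A0 = -1/2, so x_p = -1/2.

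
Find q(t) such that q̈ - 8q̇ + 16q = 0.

Characteristic equation r² - 8r + 16 = 0 has discriminant (-8)² - 4·(16) = 0, so r = 4 is a repeated root.
Hence q_h = (C1 + C2*t)*exp(4*t).

q = C1*exp(4*t) + C2*t*exp(4*t)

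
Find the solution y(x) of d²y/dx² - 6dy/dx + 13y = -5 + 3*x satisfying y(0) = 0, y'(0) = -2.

Characteristic equation r² - 6r + 13 = 0 has discriminant (-6)² - 4·(13) = -16 < 0, so r = 3 ± 2i.
Hence y_h = C1*cos(2*x)*exp(3*x) + C2*exp(3*x)*sin(2*x).
For the particular solution try y_p = A0 + A1*x. Substituting and matching coefficients of each power of x gives A0 = -47/169, A1 = 3/13, so y_p = -47/169 + 3*x/13.
General solution: y = -47/169 + 3*x/13 + C1*cos(2*x)*exp(3*x) + C2*exp(3*x)*sin(2*x).
Apply the initial conditions: y(0) = -47/169 + C1 = 0 and y'(0) = 3/13 + 2*C2 + 3*C1 = -2. Solving gives C1 = 47/169, C2 = -259/169.

y = -47/169 + 3*x/13 - 259*exp(3*x)*sin(2*x)/169 + 47*cos(2*x)*exp(3*x)/169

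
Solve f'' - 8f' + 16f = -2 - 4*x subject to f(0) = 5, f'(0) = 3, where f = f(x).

f = -1/4 - x/4 + 21*exp(4*x)/4 - 71*x*exp(4*x)/4

Characteristic equation r² - 8r + 16 = 0 has discriminant (-8)² - 4·(16) = 0, so r = 4 is a repeated root.
Hence f_h = (C1 + C2*x)*exp(4*x).
For the particular solution try f_p = A0 + A1*x. Substituting and matching coefficients of each power of x gives A0 = -1/4, A1 = -1/4, so f_p = -1/4 - x/4.
General solution: f = -1/4 - x/4 + C1*exp(4*x) + C2*x*exp(4*x).
Apply the initial conditions: f(0) = -1/4 + C1 = 5 and f'(0) = -1/4 + C2 + 4*C1 = 3. Solving gives C1 = 21/4, C2 = -71/4.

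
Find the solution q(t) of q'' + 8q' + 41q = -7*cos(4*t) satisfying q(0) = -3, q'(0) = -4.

Characteristic equation r² + 8r + 41 = 0 has discriminant (8)² - 4·(41) = -100 < 0, so r = -4 ± 5i.
Hence q_h = C1*cos(5*t)*exp(-4*t) + C2*exp(-4*t)*sin(5*t).
Try q_p = A*cos(4*t) + B*sin(4*t). Substituting and equating the coefficients of cos(4t) and sin(4t) gives A = -175/1649, B = -224/1649, so q_p = -224*sin(4*t)/1649 - 175*cos(4*t)/1649.
General solution: q = -224*sin(4*t)/1649 - 175*cos(4*t)/1649 + C1*cos(5*t)*exp(-4*t) + C2*exp(-4*t)*sin(5*t).
Apply the initial conditions: q(0) = -175/1649 + C1 = -3 and q'(0) = -896/1649 - 4*C1 + 5*C2 = -4. Solving gives C1 = -4772/1649, C2 = -24788/8245.

q = -224*sin(4*t)/1649 - 175*cos(4*t)/1649 - 24788*exp(-4*t)*sin(5*t)/8245 - 4772*cos(5*t)*exp(-4*t)/1649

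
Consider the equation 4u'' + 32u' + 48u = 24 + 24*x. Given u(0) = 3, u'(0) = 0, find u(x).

u = 1/6 + x/2 - 31*exp(-6*x)/24 + 33*exp(-2*x)/8

Divide through by 4: u'' + 8u' + 12u = 6 + 6*x.
Characteristic equation r² + 8r + 12 = 0 factors as (r + 2)(r + 6) = 0, so r = -2, -6.
Hence u_h = C1*exp(-2*x) + C2*exp(-6*x).
For the particular solution try u_p = A0 + A1*x. Substituting and matching coefficients of each power of x gives A0 = 1/6, A1 = 1/2, so u_p = 1/6 + x/2.
General solution: u = 1/6 + x/2 + C1*exp(-2*x) + C2*exp(-6*x).
Apply the initial conditions: u(0) = 1/6 + C1 + C2 = 3 and u'(0) = 1/2 - 6*C2 - 2*C1 = 0. Solving gives C1 = 33/8, C2 = -31/24.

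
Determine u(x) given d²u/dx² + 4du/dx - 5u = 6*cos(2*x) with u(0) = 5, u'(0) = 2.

Characteristic equation r² + 4r - 5 = 0 factors as (r + 5)(r - 1) = 0, so r = -5, 1.
Hence u_h = C1*exp(-5*x) + C2*exp(x).
Try u_p = A*cos(2*x) + B*sin(2*x). Substituting and equating the coefficients of cos(2x) and sin(2x) gives A = -54/145, B = 48/145, so u_p = -54*cos(2*x)/145 + 48*sin(2*x)/145.
General solution: u = -54*cos(2*x)/145 + 48*sin(2*x)/145 + C1*exp(-5*x) + C2*exp(x).
Apply the initial conditions: u(0) = -54/145 + C1 + C2 = 5 and u'(0) = 96/145 + C2 - 5*C1 = 2. Solving gives C1 = 39/58, C2 = 47/10.

u = -54*cos(2*x)/145 + 39*exp(-5*x)/58 + 47*exp(x)/10 + 48*sin(2*x)/145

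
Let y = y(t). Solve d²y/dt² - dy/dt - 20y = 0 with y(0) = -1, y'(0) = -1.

Characteristic equation r² - r - 20 = 0 factors as (r - 5)(r + 4) = 0, so r = 5, -4.
Hence y_h = C1*exp(5*t) + C2*exp(-4*t).
Apply the initial conditions: y(0) = C1 + C2 = -1 and y'(0) = -4*C2 + 5*C1 = -1. Solving gives C1 = -5/9, C2 = -4/9.

y = -5*exp(5*t)/9 - 4*exp(-4*t)/9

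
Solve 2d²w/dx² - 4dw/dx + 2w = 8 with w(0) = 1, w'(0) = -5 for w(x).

Divide through by 2: w'' - 2w' + w = 4.
Characteristic equation r² - 2r + 1 = 0 has discriminant (-2)² - 4·(1) = 0, so r = 1 is a repeated root.
Hence w_h = (C1 + C2*x)*exp(x).
For the particular solution try w_p = A0. Substituting and matching coefficients of each power of x gives A0 = 4, so w_p = 4.
General solution: w = 4 + C1*exp(x) + C2*x*exp(x).
Apply the initial conditions: w(0) = 4 + C1 = 1 and w'(0) = C1 + C2 = -5. Solving gives C1 = -3, C2 = -2.

w = 4 - 3*exp(x) - 2*x*exp(x)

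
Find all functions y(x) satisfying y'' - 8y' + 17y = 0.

y = C1*cos(x)*exp(4*x) + C2*exp(4*x)*sin(x)

Characteristic equation r² - 8r + 17 = 0 has discriminant (-8)² - 4·(17) = -4 < 0, so r = 4 ± i.
Hence y_h = C1*cos(x)*exp(4*x) + C2*exp(4*x)*sin(x).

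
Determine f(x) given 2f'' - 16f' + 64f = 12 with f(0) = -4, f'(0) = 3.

f = 3/16 - 67*cos(4*x)*exp(4*x)/16 + 79*exp(4*x)*sin(4*x)/16

Divide through by 2: f'' - 8f' + 32f = 6.
Characteristic equation r² - 8r + 32 = 0 has discriminant (-8)² - 4·(32) = -64 < 0, so r = 4 ± 4i.
Hence f_h = C1*cos(4*x)*exp(4*x) + C2*exp(4*x)*sin(4*x).
For the particular solution try f_p = A0. Substituting and matching coefficients of each power of x gives A0 = 3/16, so f_p = 3/16.
General solution: f = 3/16 + C1*cos(4*x)*exp(4*x) + C2*exp(4*x)*sin(4*x).
Apply the initial conditions: f(0) = 3/16 + C1 = -4 and f'(0) = 4*C1 + 4*C2 = 3. Solving gives C1 = -67/16, C2 = 79/16.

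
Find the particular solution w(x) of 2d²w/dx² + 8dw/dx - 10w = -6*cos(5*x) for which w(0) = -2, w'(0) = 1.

w = -79*exp(x)/52 - 11*exp(-5*x)/20 - 3*sin(5*x)/65 + 9*cos(5*x)/130

Divide through by 2: w'' + 4w' - 5w = -3*cos(5*x).
Characteristic equation r² + 4r - 5 = 0 factors as (r + 5)(r - 1) = 0, so r = -5, 1.
Hence w_h = C1*exp(-5*x) + C2*exp(x).
Try w_p = A*cos(5*x) + B*sin(5*x). Substituting and equating the coefficients of cos(5x) and sin(5x) gives A = 9/130, B = -3/65, so w_p = -3*sin(5*x)/65 + 9*cos(5*x)/130.
General solution: w = -3*sin(5*x)/65 + 9*cos(5*x)/130 + C1*exp(-5*x) + C2*exp(x).
Apply the initial conditions: w(0) = 9/130 + C1 + C2 = -2 and w'(0) = -3/13 + C2 - 5*C1 = 1. Solving gives C1 = -11/20, C2 = -79/52.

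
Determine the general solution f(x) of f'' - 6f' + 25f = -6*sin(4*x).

f = -16*cos(4*x)/73 - 6*sin(4*x)/73 + C1*cos(4*x)*exp(3*x) + C2*exp(3*x)*sin(4*x)

Characteristic equation r² - 6r + 25 = 0 has discriminant (-6)² - 4·(25) = -64 < 0, so r = 3 ± 4i.
Hence f_h = C1*cos(4*x)*exp(3*x) + C2*exp(3*x)*sin(4*x).
Try f_p = A*cos(4*x) + B*sin(4*x). Substituting and equating the coefficients of cos(4x) and sin(4x) gives A = -16/73, B = -6/73, so f_p = -16*cos(4*x)/73 - 6*sin(4*x)/73.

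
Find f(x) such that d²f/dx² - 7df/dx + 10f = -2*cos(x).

Characteristic equation r² - 7r + 10 = 0 factors as (r - 2)(r - 5) = 0, so r = 2, 5.
Hence f_h = C1*exp(2*x) + C2*exp(5*x).
Try f_p = A*cos(x) + B*sin(x). Substituting and equating the coefficients of cos(x) and sin(x) gives A = -9/65, B = 7/65, so f_p = -9*cos(x)/65 + 7*sin(x)/65.

f = -9*cos(x)/65 + 7*sin(x)/65 + C1*exp(2*x) + C2*exp(5*x)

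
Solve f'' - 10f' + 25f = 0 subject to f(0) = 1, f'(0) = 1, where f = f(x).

Characteristic equation r² - 10r + 25 = 0 has discriminant (-10)² - 4·(25) = 0, so r = 5 is a repeated root.
Hence f_h = (C1 + C2*x)*exp(5*x).
Apply the initial conditions: f(0) = C1 = 1 and f'(0) = C2 + 5*C1 = 1. Solving gives C1 = 1, C2 = -4.

f = -4*x*exp(5*x) + exp(5*x)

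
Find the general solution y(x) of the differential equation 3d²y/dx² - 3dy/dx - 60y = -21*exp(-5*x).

Divide through by 3: y'' - y' - 20y = -7*exp(-5*x).
Characteristic equation r² - r - 20 = 0 factors as (r - 5)(r + 4) = 0, so r = 5, -4.
Hence y_h = C1*exp(5*x) + C2*exp(-4*x).
Try y_p = A*exp(-5*x). Substituting into the equation and dividing by exp(-5*x) gives A = -7/10, so y_p = -7*exp(-5*x)/10.

y = -7*exp(-5*x)/10 + C1*exp(5*x) + C2*exp(-4*x)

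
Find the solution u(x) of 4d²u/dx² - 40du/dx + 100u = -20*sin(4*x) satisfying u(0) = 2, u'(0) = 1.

u = -200*cos(4*x)/1681 - 45*sin(4*x)/1681 + 3562*exp(5*x)/1681 - 389*x*exp(5*x)/41

Divide through by 4: u'' - 10u' + 25u = -5*sin(4*x).
Characteristic equation r² - 10r + 25 = 0 has discriminant (-10)² - 4·(25) = 0, so r = 5 is a repeated root.
Hence u_h = (C1 + C2*x)*exp(5*x).
Try u_p = A*cos(4*x) + B*sin(4*x). Substituting and equating the coefficients of cos(4x) and sin(4x) gives A = -200/1681, B = -45/1681, so u_p = -200*cos(4*x)/1681 - 45*sin(4*x)/1681.
General solution: u = -200*cos(4*x)/1681 - 45*sin(4*x)/1681 + C1*exp(5*x) + C2*x*exp(5*x).
Apply the initial conditions: u(0) = -200/1681 + C1 = 2 and u'(0) = -180/1681 + C2 + 5*C1 = 1. Solving gives C1 = 3562/1681, C2 = -389/41.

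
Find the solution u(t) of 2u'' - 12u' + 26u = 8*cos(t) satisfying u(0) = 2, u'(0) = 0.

u = -2*sin(t)/15 + 4*cos(t)/15 - 38*exp(3*t)*sin(2*t)/15 + 26*cos(2*t)*exp(3*t)/15

Divide through by 2: u'' - 6u' + 13u = 4*cos(t).
Characteristic equation r² - 6r + 13 = 0 has discriminant (-6)² - 4·(13) = -16 < 0, so r = 3 ± 2i.
Hence u_h = C1*cos(2*t)*exp(3*t) + C2*exp(3*t)*sin(2*t).
Try u_p = A*cos(t) + B*sin(t). Substituting and equating the coefficients of cos(t) and sin(t) gives A = 4/15, B = -2/15, so u_p = -2*sin(t)/15 + 4*cos(t)/15.
General solution: u = -2*sin(t)/15 + 4*cos(t)/15 + C1*cos(2*t)*exp(3*t) + C2*exp(3*t)*sin(2*t).
Apply the initial conditions: u(0) = 4/15 + C1 = 2 and u'(0) = -2/15 + 2*C2 + 3*C1 = 0. Solving gives C1 = 26/15, C2 = -38/15.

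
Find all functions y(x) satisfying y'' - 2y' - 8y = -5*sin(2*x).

Characteristic equation r² - 2r - 8 = 0 factors as (r - 4)(r + 2) = 0, so r = 4, -2.
Hence y_h = C1*exp(4*x) + C2*exp(-2*x).
Try y_p = A*cos(2*x) + B*sin(2*x). Substituting and equating the coefficients of cos(2x) and sin(2x) gives A = -1/8, B = 3/8, so y_p = -cos(2*x)/8 + 3*sin(2*x)/8.

y = -cos(2*x)/8 + 3*sin(2*x)/8 + C1*exp(4*x) + C2*exp(-2*x)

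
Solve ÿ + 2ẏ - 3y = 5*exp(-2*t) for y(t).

y = -5*exp(-2*t)/3 + C1*exp(t) + C2*exp(-3*t)

Characteristic equation r² + 2r - 3 = 0 factors as (r - 1)(r + 3) = 0, so r = 1, -3.
Hence y_h = C1*exp(t) + C2*exp(-3*t).
Try y_p = A*exp(-2*t). Substituting into the equation and dividing by exp(-2*t) gives A = -5/3, so y_p = -5*exp(-2*t)/3.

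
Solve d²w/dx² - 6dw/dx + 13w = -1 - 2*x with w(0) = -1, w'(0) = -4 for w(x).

Characteristic equation r² - 6r + 13 = 0 has discriminant (-6)² - 4·(13) = -16 < 0, so r = 3 ± 2i.
Hence w_h = C1*cos(2*x)*exp(3*x) + C2*exp(3*x)*sin(2*x).
For the particular solution try w_p = A0 + A1*x. Substituting and matching coefficients of each power of x gives A0 = -25/169, A1 = -2/13, so w_p = -25/169 - 2*x/13.
General solution: w = -25/169 - 2*x/13 + C1*cos(2*x)*exp(3*x) + C2*exp(3*x)*sin(2*x).
Apply the initial conditions: w(0) = -25/169 + C1 = -1 and w'(0) = -2/13 + 2*C2 + 3*C1 = -4. Solving gives C1 = -144/169, C2 = -109/169.

w = -25/169 - 2*x/13 - 144*cos(2*x)*exp(3*x)/169 - 109*exp(3*x)*sin(2*x)/169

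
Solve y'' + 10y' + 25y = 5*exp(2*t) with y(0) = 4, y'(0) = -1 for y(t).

Characteristic equation r² + 10r + 25 = 0 has discriminant (10)² - 4·(25) = 0, so r = -5 is a repeated root.
Hence y_h = (C1 + C2*t)*exp(-5*t).
Try y_p = A*exp(2*t). Substituting into the equation and dividing by exp(2*t) gives A = 5/49, so y_p = 5*exp(2*t)/49.
General solution: y = 5*exp(2*t)/49 + C1*exp(-5*t) + C2*t*exp(-5*t).
Apply the initial conditions: y(0) = 5/49 + C1 = 4 and y'(0) = 10/49 + C2 - 5*C1 = -1. Solving gives C1 = 191/49, C2 = 128/7.

y = 5*exp(2*t)/49 + 191*exp(-5*t)/49 + 128*t*exp(-5*t)/7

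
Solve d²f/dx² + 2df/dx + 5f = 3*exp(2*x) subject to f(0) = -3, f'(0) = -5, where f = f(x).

Characteristic equation r² + 2r + 5 = 0 has discriminant (2)² - 4·(5) = -16 < 0, so r = -1 ± 2i.
Hence f_h = C1*cos(2*x)*exp(-x) + C2*exp(-x)*sin(2*x).
Try f_p = A*exp(2*x). Substituting into the equation and dividing by exp(2*x) gives A = 3/13, so f_p = 3*exp(2*x)/13.
General solution: f = 3*exp(2*x)/13 + C1*cos(2*x)*exp(-x) + C2*exp(-x)*sin(2*x).
Apply the initial conditions: f(0) = 3/13 + C1 = -3 and f'(0) = 6/13 - C1 + 2*C2 = -5. Solving gives C1 = -42/13, C2 = -113/26.

f = 3*exp(2*x)/13 - 113*exp(-x)*sin(2*x)/26 - 42*cos(2*x)*exp(-x)/13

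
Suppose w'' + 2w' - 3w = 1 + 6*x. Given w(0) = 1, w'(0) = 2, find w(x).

w = -5/3 - 2*x + 3*exp(x) - exp(-3*x)/3

Characteristic equation r² + 2r - 3 = 0 factors as (r + 3)(r - 1) = 0, so r = -3, 1.
Hence w_h = C1*exp(-3*x) + C2*exp(x).
For the particular solution try w_p = A0 + A1*x. Substituting and matching coefficients of each power of x gives A0 = -5/3, A1 = -2, so w_p = -5/3 - 2*x.
General solution: w = -5/3 - 2*x + C1*exp(-3*x) + C2*exp(x).
Apply the initial conditions: w(0) = -5/3 + C1 + C2 = 1 and w'(0) = -2 + C2 - 3*C1 = 2. Solving gives C1 = -1/3, C2 = 3.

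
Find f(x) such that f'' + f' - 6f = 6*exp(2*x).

f = C1*exp(2*x) + C2*exp(-3*x) + 6*x*exp(2*x)/5

Characteristic equation r² + r - 6 = 0 factors as (r - 2)(r + 3) = 0, so r = 2, -3.
Hence f_h = C1*exp(2*x) + C2*exp(-3*x).
Since exp(2*x) solves the homogeneous equation (r = 2 is a root of multiplicity 1), multiply the trial by x. Try f_p = A*x*exp(2*x). Substituting into the equation and dividing by exp(2*x) gives A = 6/5, so f_p = 6*x*exp(2*x)/5.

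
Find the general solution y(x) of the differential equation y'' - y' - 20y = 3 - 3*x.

y = -63/400 + 3*x/20 + C1*exp(5*x) + C2*exp(-4*x)

Characteristic equation r² - r - 20 = 0 factors as (r - 5)(r + 4) = 0, so r = 5, -4.
Hence y_h = C1*exp(5*x) + C2*exp(-4*x).
For the particular solution try y_p = A0 + A1*x. Substituting and matching coefficients of each power of x gives A0 = -63/400, A1 = 3/20, so y_p = -63/400 + 3*x/20.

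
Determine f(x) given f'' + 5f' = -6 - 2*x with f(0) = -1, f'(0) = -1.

Characteristic equation r² + 5r = 0 factors as (r + 5)r = 0, so r = -5, 0.
Hence f_h = C1*exp(-5*x) + C2.
Since 0 is a characteristic root (multiplicity 1), multiply the polynomial trial by x: try f_p = x*(A0 + A1*x). Substituting and matching coefficients of each power of x gives A0 = -28/25, A1 = -1/5, so f_p = -28*x/25 - x^2/5.
General solution: f = C2 - 28*x/25 - x^2/5 + C1*exp(-5*x).
Apply the initial conditions: f(0) = C1 + C2 = -1 and f'(0) = -28/25 - 5*C1 = -1. Solving gives C1 = -3/125, C2 = -122/125.

f = -122/125 - 28*x/25 - 3*exp(-5*x)/125 - x**2/5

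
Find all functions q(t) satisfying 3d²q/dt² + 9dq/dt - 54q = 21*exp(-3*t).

q = -7*exp(-3*t)/18 + C1*exp(3*t) + C2*exp(-6*t)

Divide through by 3: q'' + 3q' - 18q = 7*exp(-3*t).
Characteristic equation r² + 3r - 18 = 0 factors as (r - 3)(r + 6) = 0, so r = 3, -6.
Hence q_h = C1*exp(3*t) + C2*exp(-6*t).
Try q_p = A*exp(-3*t). Substituting into the equation and dividing by exp(-3*t) gives A = -7/18, so q_p = -7*exp(-3*t)/18.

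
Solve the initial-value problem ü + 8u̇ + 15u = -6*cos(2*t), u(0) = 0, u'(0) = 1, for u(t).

u = -96*sin(2*t)/377 - 66*cos(2*t)/377 - 59*exp(-5*t)/58 + 31*exp(-3*t)/26

Characteristic equation r² + 8r + 15 = 0 factors as (r + 3)(r + 5) = 0, so r = -3, -5.
Hence u_h = C1*exp(-3*t) + C2*exp(-5*t).
Try u_p = A*cos(2*t) + B*sin(2*t). Substituting and equating the coefficients of cos(2t) and sin(2t) gives A = -66/377, B = -96/377, so u_p = -96*sin(2*t)/377 - 66*cos(2*t)/377.
General solution: u = -96*sin(2*t)/377 - 66*cos(2*t)/377 + C1*exp(-3*t) + C2*exp(-5*t).
Apply the initial conditions: u(0) = -66/377 + C1 + C2 = 0 and u'(0) = -192/377 - 5*C2 - 3*C1 = 1. Solving gives C1 = 31/26, C2 = -59/58.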